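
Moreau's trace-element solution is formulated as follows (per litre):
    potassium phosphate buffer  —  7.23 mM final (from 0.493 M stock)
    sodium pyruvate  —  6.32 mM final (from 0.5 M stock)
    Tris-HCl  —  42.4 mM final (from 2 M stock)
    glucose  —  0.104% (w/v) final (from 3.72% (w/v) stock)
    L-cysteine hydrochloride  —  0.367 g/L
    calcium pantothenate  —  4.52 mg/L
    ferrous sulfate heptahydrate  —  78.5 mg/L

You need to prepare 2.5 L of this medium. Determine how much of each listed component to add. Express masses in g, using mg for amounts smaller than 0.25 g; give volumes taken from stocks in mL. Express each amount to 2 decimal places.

potassium phosphate buffer 36.66 mL; sodium pyruvate 31.60 mL; Tris-HCl 53.00 mL; glucose 69.89 mL; L-cysteine hydrochloride 0.92 g; calcium pantothenate 11.30 mg; ferrous sulfate heptahydrate 196.25 mg

Scale factor relative to 1 L: 2.5.
potassium phosphate buffer: dilute stock: 7.23 mM × 2500 mL ÷ 493 mM = 36.66 mL
sodium pyruvate: dilute stock: 6.32 mM × 2500 mL ÷ 500 mM = 31.60 mL
Tris-HCl: C1V1 = C2V2 → 42.4 mM × 2500 mL ÷ 2000 mM = 53.00 mL
glucose: dilute stock: 0.104% ÷ 3.72% × 2500 mL = 69.89 mL
L-cysteine hydrochloride: 0.367 g/L × 2.5 L = 0.92 g
calcium pantothenate: 4.52 mg/L × 2.5 L = 11.30 mg
ferrous sulfate heptahydrate: 78.5 mg/L × 2.5 L = 196.25 mg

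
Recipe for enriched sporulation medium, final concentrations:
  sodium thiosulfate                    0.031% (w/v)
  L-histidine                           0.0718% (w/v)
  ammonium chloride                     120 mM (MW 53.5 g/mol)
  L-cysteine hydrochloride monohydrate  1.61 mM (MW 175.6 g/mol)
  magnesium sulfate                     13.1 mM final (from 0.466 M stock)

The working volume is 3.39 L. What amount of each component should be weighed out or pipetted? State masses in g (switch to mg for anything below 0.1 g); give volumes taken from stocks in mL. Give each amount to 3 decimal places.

Working volume: 3.39 L.
sodium thiosulfate: 0.031 g per 100 mL × 3390 mL ÷ 100 = 1.051 g
L-histidine: 0.0718% w/v = 0.718 g/L → 0.718 × 3.39 L = 2.434 g
ammonium chloride: 120 mmol/L × 53.5 g/mol × 3.39 L ÷ 1000 = 21.764 g
L-cysteine hydrochloride monohydrate: 1.61 mmol/L × 175.6 g/mol × 3.39 L ÷ 1000 = 0.958 g
magnesium sulfate: C1V1 = C2V2 → 13.1 mM × 3390 mL ÷ 466 mM = 95.298 mL

sodium thiosulfate 1.051 g; L-histidine 2.434 g; ammonium chloride 21.764 g; L-cysteine hydrochloride monohydrate 0.958 g; magnesium sulfate 95.298 mL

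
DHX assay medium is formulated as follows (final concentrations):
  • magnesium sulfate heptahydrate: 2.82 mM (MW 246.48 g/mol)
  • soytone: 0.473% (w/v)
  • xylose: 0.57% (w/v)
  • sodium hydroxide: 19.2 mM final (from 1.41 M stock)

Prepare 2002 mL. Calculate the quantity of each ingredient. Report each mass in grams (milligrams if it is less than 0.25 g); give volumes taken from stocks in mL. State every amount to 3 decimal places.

Working volume: 2002 mL = 2.002 L.
magnesium sulfate heptahydrate: 2.82 mmol/L × 246.48 g/mol × 2.002 L ÷ 1000 = 1.392 g
soytone: 0.473% w/v = 4.73 g/L → 4.73 × 2.002 L = 9.469 g
xylose: 0.57 g per 100 mL × 2002 mL ÷ 100 = 11.411 g
sodium hydroxide: V = C2·V2/C1 = 19.2 mM × 2002 mL ÷ 1410 mM = 27.261 mL

magnesium sulfate heptahydrate 1.392 g; soytone 9.469 g; xylose 11.411 g; sodium hydroxide 27.261 mL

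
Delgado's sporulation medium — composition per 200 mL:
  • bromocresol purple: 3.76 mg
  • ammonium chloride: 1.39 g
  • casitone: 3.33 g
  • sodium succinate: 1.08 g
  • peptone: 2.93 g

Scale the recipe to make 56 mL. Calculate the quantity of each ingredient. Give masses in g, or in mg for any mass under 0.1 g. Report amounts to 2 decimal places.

bromocresol purple 1.05 mg; ammonium chloride 0.39 g; casitone 0.93 g; sodium succinate 0.30 g; peptone 0.82 g

Ratio of target to recipe volume: 56 / 200 = 0.28.
bromocresol purple: 3.76 mg × (56 mL / 200 mL) = 1.05 mg
ammonium chloride: 1.39 g × (56 mL / 200 mL) = 0.39 g
casitone: 3.33 g × (56 mL / 200 mL) = 0.93 g
sodium succinate: 1.08 g × (56 mL / 200 mL) = 0.30 g
peptone: 2.93 g × (56 mL / 200 mL) = 0.82 g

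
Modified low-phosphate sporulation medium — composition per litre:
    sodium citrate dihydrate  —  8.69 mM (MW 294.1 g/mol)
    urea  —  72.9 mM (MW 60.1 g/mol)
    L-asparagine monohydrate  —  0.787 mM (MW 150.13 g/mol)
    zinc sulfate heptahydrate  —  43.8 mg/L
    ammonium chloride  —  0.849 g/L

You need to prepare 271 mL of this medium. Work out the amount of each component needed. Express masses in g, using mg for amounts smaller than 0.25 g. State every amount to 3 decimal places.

Working volume: 271 mL = 0.271 L.
sodium citrate dihydrate: 8.69 mmol/L × 294.1 g/mol × 0.271 L ÷ 1000 = 0.693 g
urea: 72.9 mmol/L × 60.1 g/mol × 0.271 L ÷ 1000 = 1.187 g
L-asparagine monohydrate: 0.787 mmol/L × 150.13 mg/mmol × 0.271 L = 32.019 mg
zinc sulfate heptahydrate: 43.8 mg/L × 0.271 L = 11.870 mg
ammonium chloride: 0.849 g/L × 0.271 L = 0.230079 g = 230.079 mg

sodium citrate dihydrate 0.693 g; urea 1.187 g; L-asparagine monohydrate 32.019 mg; zinc sulfate heptahydrate 11.870 mg; ammonium chloride 230.079 mg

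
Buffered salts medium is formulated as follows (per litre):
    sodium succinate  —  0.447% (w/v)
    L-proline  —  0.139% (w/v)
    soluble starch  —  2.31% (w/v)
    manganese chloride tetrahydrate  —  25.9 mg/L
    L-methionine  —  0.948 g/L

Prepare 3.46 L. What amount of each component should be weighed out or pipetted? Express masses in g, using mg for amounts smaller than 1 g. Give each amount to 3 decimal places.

Scale factor relative to 1 L: 3.46.
sodium succinate: 0.447 g per 100 mL × 3460 mL ÷ 100 = 15.466 g
L-proline: 0.139% w/v = 1.39 g/L → 1.39 × 3.46 L = 4.809 g
soluble starch: 2.31% w/v = 23.1 g/L → 23.1 × 3.46 L = 79.926 g
manganese chloride tetrahydrate: 25.9 mg/L × 3.46 L = 89.614 mg
L-methionine: 0.948 g/L × 3.46 L = 3.280 g

sodium succinate 15.466 g; L-proline 4.809 g; soluble starch 79.926 g; manganese chloride tetrahydrate 89.614 mg; L-methionine 3.280 g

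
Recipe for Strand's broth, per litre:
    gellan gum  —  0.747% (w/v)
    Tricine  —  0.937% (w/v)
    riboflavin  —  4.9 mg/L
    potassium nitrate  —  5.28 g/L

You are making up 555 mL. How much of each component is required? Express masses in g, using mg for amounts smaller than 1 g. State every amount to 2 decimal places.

gellan gum 4.15 g; Tricine 5.20 g; riboflavin 2.72 mg; potassium nitrate 2.93 g

Working volume: 555 mL = 0.555 L.
gellan gum: 0.747 g per 100 mL × 555 mL ÷ 100 = 4.15 g
Tricine: 0.937% w/v = 9.37 g/L → 9.37 × 0.555 L = 5.20 g
riboflavin: 4.9 mg/L × 0.555 L = 2.72 mg
potassium nitrate: 5.28 g/L × 0.555 L = 2.93 g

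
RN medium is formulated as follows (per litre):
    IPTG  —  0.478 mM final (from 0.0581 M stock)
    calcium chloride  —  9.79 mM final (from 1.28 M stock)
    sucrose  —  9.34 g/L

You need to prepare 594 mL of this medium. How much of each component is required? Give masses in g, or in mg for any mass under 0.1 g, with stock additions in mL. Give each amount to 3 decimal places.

Scale factor relative to 1 L: 0.594.
IPTG: dilute stock: 0.478 mM × 594 mL ÷ 58.1 mM = 4.887 mL
calcium chloride: dilute stock: 9.79 mM × 594 mL ÷ 1280 mM = 4.543 mL
sucrose: 9.34 g/L × 0.594 L = 5.548 g

IPTG 4.887 mL; calcium chloride 4.543 mL; sucrose 5.548 g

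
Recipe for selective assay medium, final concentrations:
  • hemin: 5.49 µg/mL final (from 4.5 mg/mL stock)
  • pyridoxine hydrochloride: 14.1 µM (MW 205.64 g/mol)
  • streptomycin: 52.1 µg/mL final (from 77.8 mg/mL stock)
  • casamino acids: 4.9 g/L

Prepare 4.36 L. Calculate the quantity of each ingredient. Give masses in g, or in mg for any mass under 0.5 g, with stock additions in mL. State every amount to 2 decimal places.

hemin 5.32 mL; pyridoxine hydrochloride 12.64 mg; streptomycin 2.92 mL; casamino acids 21.36 g

Working volume: 4.36 L.
hemin: V = C2·V2/C1 = 5.49 µg/mL × 4360 mL ÷ 4500 µg/mL = 5.32 mL
pyridoxine hydrochloride: 14.1 µmol/L × 205.64 g/mol × 4.36 L ÷ 1000 = 12.64 mg
streptomycin: dilute stock: 52.1 µg/mL × 4360 mL ÷ 77800 µg/mL = 2.92 mL
casamino acids: 4.9 g/L × 4.36 L = 21.36 g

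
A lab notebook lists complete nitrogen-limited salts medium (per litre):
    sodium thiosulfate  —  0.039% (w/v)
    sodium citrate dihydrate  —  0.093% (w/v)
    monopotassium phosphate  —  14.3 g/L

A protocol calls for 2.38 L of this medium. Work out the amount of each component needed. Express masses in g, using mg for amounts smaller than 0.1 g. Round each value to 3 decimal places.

Scale factor relative to 1 L: 2.38.
sodium thiosulfate: 0.039% w/v = 0.39 g/L → 0.39 × 2.38 L = 0.928 g
sodium citrate dihydrate: 0.093% w/v = 0.93 g/L → 0.93 × 2.38 L = 2.213 g
monopotassium phosphate: 14.3 g/L × 2.38 L = 34.034 g

sodium thiosulfate 0.928 g; sodium citrate dihydrate 2.213 g; monopotassium phosphate 34.034 g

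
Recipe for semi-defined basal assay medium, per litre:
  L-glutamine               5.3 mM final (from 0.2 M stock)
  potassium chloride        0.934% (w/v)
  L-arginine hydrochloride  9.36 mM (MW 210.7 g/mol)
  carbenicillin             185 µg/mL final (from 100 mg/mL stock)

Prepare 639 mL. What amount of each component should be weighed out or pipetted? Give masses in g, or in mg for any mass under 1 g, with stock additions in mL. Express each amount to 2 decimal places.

Scale factor relative to 1 L: 0.639.
L-glutamine: V = C2·V2/C1 = 5.3 mM × 639 mL ÷ 200 mM = 16.93 mL
potassium chloride: 0.934 g per 100 mL × 639 mL ÷ 100 = 5.97 g
L-arginine hydrochloride: 9.36 mmol/L × 210.7 g/mol × 0.639 L ÷ 1000 = 1.26 g
carbenicillin: dilute stock: 185 µg/mL × 639 mL ÷ 100000 µg/mL = 1.18 mL

L-glutamine 16.93 mL; potassium chloride 5.97 g; L-arginine hydrochloride 1.26 g; carbenicillin 1.18 mL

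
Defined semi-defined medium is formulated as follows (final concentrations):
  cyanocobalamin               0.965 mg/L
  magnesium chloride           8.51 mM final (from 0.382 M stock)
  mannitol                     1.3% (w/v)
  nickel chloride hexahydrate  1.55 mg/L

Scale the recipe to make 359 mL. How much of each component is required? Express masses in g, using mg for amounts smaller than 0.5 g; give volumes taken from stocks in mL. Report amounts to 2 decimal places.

Working volume: 359 mL = 0.359 L.
cyanocobalamin: 0.965 mg/L × 0.359 L = 0.35 mg
magnesium chloride: V = C2·V2/C1 = 8.51 mM × 359 mL ÷ 382 mM = 8.00 mL
mannitol: 1.3% w/v = 13 g/L → 13 × 0.359 L = 4.67 g
nickel chloride hexahydrate: 1.55 mg/L × 0.359 L = 0.56 mg

cyanocobalamin 0.35 mg; magnesium chloride 8.00 mL; mannitol 4.67 g; nickel chloride hexahydrate 0.56 mg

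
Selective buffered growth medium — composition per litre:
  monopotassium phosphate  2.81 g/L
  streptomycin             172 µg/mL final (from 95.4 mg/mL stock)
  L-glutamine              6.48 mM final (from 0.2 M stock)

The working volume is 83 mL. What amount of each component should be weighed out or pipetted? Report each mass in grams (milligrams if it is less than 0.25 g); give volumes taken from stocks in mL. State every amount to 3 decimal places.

monopotassium phosphate 233.230 mg; streptomycin 0.150 mL; L-glutamine 2.689 mL

Target volume = 83 mL = 0.083 L.
monopotassium phosphate: 2.81 g/L × 0.083 L = 0.23323 g = 233.230 mg
streptomycin: dilute stock: 172 µg/mL × 83 mL ÷ 95400 µg/mL = 0.150 mL
L-glutamine: V = C2·V2/C1 = 6.48 mM × 83 mL ÷ 200 mM = 2.689 mL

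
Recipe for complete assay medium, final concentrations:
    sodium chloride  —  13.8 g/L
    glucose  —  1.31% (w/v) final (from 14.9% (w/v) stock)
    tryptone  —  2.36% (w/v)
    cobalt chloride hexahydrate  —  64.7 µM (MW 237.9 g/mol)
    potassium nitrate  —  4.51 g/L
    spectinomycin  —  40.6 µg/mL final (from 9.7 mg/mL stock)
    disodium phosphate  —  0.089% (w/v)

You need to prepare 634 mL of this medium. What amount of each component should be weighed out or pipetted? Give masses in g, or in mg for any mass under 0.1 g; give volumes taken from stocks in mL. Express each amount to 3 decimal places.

Scale factor relative to 1 L: 0.634.
sodium chloride: 13.8 g/L × 0.634 L = 8.749 g
glucose: dilute stock: 1.31% ÷ 14.9% × 634 mL = 55.741 mL
tryptone: 2.36% w/v = 23.6 g/L → 23.6 × 0.634 L = 14.962 g
cobalt chloride hexahydrate: 64.7 µmol/L × 237.9 g/mol × 0.634 L ÷ 1000 = 9.759 mg
potassium nitrate: 4.51 g/L × 0.634 L = 2.859 g
spectinomycin: C1V1 = C2V2 → 40.6 µg/mL × 634 mL ÷ 9700 µg/mL = 2.654 mL
disodium phosphate: 0.089 g per 100 mL × 634 mL ÷ 100 = 0.564 g

sodium chloride 8.749 g; glucose 55.741 mL; tryptone 14.962 g; cobalt chloride hexahydrate 9.759 mg; potassium nitrate 2.859 g; spectinomycin 2.654 mL; disodium phosphate 0.564 g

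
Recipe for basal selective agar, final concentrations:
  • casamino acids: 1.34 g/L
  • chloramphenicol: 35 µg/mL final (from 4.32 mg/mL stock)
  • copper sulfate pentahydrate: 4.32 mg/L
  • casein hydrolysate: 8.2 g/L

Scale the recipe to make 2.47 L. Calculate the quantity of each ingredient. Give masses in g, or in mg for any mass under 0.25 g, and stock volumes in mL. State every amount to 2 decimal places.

casamino acids 3.31 g; chloramphenicol 20.01 mL; copper sulfate pentahydrate 10.67 mg; casein hydrolysate 20.25 g

Scale factor relative to 1 L: 2.47.
casamino acids: 1.34 g/L × 2.47 L = 3.31 g
chloramphenicol: C1V1 = C2V2 → 35 µg/mL × 2470 mL ÷ 4320 µg/mL = 20.01 mL
copper sulfate pentahydrate: 4.32 mg/L × 2.47 L = 10.67 mg
casein hydrolysate: 8.2 g/L × 2.47 L = 20.25 g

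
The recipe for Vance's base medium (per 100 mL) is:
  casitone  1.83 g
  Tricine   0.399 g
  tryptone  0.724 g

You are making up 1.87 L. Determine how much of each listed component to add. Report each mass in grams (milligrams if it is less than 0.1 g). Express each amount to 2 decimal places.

casitone 34.22 g; Tricine 7.46 g; tryptone 13.54 g

Ratio of target to recipe volume: 1870 / 100 = 18.7.
casitone: 1.83 g × (1870 mL / 100 mL) = 34.22 g
Tricine: 0.399 g × (1870 mL / 100 mL) = 7.46 g
tryptone: 0.724 g × (1870 mL / 100 mL) = 13.54 g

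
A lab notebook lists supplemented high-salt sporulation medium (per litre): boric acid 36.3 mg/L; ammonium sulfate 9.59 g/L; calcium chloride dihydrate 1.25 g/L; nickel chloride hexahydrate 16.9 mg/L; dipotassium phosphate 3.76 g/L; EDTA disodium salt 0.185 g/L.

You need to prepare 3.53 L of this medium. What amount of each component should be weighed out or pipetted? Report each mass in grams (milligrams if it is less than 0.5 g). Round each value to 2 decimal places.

boric acid 128.14 mg; ammonium sulfate 33.85 g; calcium chloride dihydrate 4.41 g; nickel chloride hexahydrate 59.66 mg; dipotassium phosphate 13.27 g; EDTA disodium salt 0.65 g

Working volume: 3.53 L.
boric acid: 36.3 mg/L × 3.53 L = 128.14 mg
ammonium sulfate: 9.59 g/L × 3.53 L = 33.85 g
calcium chloride dihydrate: 1.25 g/L × 3.53 L = 4.41 g
nickel chloride hexahydrate: 16.9 mg/L × 3.53 L = 59.66 mg
dipotassium phosphate: 3.76 g/L × 3.53 L = 13.27 g
EDTA disodium salt: 0.185 g/L × 3.53 L = 0.65 g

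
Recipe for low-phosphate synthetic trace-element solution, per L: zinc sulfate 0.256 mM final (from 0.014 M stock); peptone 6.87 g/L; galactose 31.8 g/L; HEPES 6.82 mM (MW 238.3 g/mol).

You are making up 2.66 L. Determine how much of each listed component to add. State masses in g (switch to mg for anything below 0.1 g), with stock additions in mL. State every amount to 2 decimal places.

zinc sulfate 48.64 mL; peptone 18.27 g; galactose 84.59 g; HEPES 4.32 g

Scale factor relative to 1 L: 2.66.
zinc sulfate: C1V1 = C2V2 → 0.256 mM × 2660 mL ÷ 14 mM = 48.64 mL
peptone: 6.87 g/L × 2.66 L = 18.27 g
galactose: 31.8 g/L × 2.66 L = 84.59 g
HEPES: 6.82 mmol/L × 238.3 g/mol × 2.66 L ÷ 1000 = 4.32 g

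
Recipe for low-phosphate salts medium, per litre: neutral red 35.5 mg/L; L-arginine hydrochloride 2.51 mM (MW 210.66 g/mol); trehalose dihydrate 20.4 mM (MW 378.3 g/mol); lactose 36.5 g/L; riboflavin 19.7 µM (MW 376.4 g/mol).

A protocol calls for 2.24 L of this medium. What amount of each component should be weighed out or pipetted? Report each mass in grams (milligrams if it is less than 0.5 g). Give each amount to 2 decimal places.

Scale factor relative to 1 L: 2.24.
neutral red: 35.5 mg/L × 2.24 L = 79.52 mg
L-arginine hydrochloride: 2.51 mmol/L × 210.66 g/mol × 2.24 L ÷ 1000 = 1.18 g
trehalose dihydrate: 20.4 mmol/L × 378.3 g/mol × 2.24 L ÷ 1000 = 17.29 g
lactose: 36.5 g/L × 2.24 L = 81.76 g
riboflavin: 19.7 µmol/L × 376.4 g/mol × 2.24 L ÷ 1000 = 16.61 mg

neutral red 79.52 mg; L-arginine hydrochloride 1.18 g; trehalose dihydrate 17.29 g; lactose 81.76 g; riboflavin 16.61 mg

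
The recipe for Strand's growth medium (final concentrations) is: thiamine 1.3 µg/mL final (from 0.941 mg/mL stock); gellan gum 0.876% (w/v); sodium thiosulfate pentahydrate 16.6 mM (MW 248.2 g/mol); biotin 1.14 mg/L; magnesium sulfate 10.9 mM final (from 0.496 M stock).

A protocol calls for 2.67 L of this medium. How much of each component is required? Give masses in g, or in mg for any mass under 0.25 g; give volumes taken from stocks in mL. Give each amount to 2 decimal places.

Scale factor relative to 1 L: 2.67.
thiamine: C1V1 = C2V2 → 1.3 µg/mL × 2670 mL ÷ 941 µg/mL = 3.69 mL
gellan gum: 0.876% w/v = 8.76 g/L → 8.76 × 2.67 L = 23.39 g
sodium thiosulfate pentahydrate: 16.6 mmol/L × 248.2 g/mol × 2.67 L ÷ 1000 = 11.00 g
biotin: 1.14 mg/L × 2.67 L = 3.04 mg
magnesium sulfate: dilute stock: 10.9 mM × 2670 mL ÷ 496 mM = 58.68 mL

thiamine 3.69 mL; gellan gum 23.39 g; sodium thiosulfate pentahydrate 11.00 g; biotin 3.04 mg; magnesium sulfate 58.68 mL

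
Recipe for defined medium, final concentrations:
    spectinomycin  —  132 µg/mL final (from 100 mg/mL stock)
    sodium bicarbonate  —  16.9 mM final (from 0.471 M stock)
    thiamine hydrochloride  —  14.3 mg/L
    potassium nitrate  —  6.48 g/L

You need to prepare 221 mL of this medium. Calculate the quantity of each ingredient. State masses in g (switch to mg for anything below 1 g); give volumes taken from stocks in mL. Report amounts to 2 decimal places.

Working volume: 221 mL = 0.221 L.
spectinomycin: V = C2·V2/C1 = 132 µg/mL × 221 mL ÷ 100000 µg/mL = 0.29 mL
sodium bicarbonate: C1V1 = C2V2 → 16.9 mM × 221 mL ÷ 471 mM = 7.93 mL
thiamine hydrochloride: 14.3 mg/L × 0.221 L = 3.16 mg
potassium nitrate: 6.48 g/L × 0.221 L = 1.43 g

spectinomycin 0.29 mL; sodium bicarbonate 7.93 mL; thiamine hydrochloride 3.16 mg; potassium nitrate 1.43 g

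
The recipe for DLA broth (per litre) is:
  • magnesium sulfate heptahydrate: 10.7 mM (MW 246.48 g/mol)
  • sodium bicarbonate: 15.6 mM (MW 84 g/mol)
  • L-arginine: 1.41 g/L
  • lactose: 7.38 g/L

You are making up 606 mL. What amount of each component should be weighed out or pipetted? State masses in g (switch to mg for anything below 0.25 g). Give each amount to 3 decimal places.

Working volume: 606 mL = 0.606 L.
magnesium sulfate heptahydrate: 10.7 mmol/L × 246.48 g/mol × 0.606 L ÷ 1000 = 1.598 g
sodium bicarbonate: 15.6 mmol/L × 84 g/mol × 0.606 L ÷ 1000 = 0.794 g
L-arginine: 1.41 g/L × 0.606 L = 0.854 g
lactose: 7.38 g/L × 0.606 L = 4.472 g

magnesium sulfate heptahydrate 1.598 g; sodium bicarbonate 0.794 g; L-arginine 0.854 g; lactose 4.472 g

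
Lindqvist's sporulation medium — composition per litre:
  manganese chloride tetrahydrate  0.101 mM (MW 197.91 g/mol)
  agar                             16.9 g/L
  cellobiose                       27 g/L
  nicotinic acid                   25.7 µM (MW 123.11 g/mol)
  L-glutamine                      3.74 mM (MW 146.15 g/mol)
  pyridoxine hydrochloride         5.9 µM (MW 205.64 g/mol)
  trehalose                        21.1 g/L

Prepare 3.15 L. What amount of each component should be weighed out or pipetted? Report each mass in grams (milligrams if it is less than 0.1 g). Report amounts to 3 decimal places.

manganese chloride tetrahydrate 62.965 mg; agar 53.235 g; cellobiose 85.050 g; nicotinic acid 9.966 mg; L-glutamine 1.722 g; pyridoxine hydrochloride 3.822 mg; trehalose 66.465 g

Scale factor relative to 1 L: 3.15.
manganese chloride tetrahydrate: 0.101 mmol/L × 197.91 mg/mmol × 3.15 L = 62.965 mg
agar: 16.9 g/L × 3.15 L = 53.235 g
cellobiose: 27 g/L × 3.15 L = 85.050 g
nicotinic acid: 25.7 µmol/L × 123.11 g/mol × 3.15 L ÷ 1000 = 9.966 mg
L-glutamine: 3.74 mmol/L × 146.15 g/mol × 3.15 L ÷ 1000 = 1.722 g
pyridoxine hydrochloride: 5.9 µmol/L × 205.64 g/mol × 3.15 L ÷ 1000 = 3.822 mg
trehalose: 21.1 g/L × 3.15 L = 66.465 g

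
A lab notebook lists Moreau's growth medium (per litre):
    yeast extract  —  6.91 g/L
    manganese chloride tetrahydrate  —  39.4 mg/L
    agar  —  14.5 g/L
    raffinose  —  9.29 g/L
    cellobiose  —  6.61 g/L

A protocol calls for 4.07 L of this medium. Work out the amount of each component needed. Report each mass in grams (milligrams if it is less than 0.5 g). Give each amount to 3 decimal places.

Working volume: 4.07 L.
yeast extract: 6.91 g/L × 4.07 L = 28.124 g
manganese chloride tetrahydrate: 39.4 mg/L × 4.07 L = 160.358 mg
agar: 14.5 g/L × 4.07 L = 59.015 g
raffinose: 9.29 g/L × 4.07 L = 37.810 g
cellobiose: 6.61 g/L × 4.07 L = 26.903 g

yeast extract 28.124 g; manganese chloride tetrahydrate 160.358 mg; agar 59.015 g; raffinose 37.810 g; cellobiose 26.903 g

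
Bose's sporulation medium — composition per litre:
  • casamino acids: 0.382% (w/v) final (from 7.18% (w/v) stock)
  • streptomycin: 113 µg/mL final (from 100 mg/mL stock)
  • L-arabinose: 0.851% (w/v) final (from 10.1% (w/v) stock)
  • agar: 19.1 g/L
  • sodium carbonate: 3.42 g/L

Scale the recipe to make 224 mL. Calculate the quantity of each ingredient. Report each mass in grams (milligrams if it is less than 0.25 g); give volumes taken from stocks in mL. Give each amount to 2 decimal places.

casamino acids 11.92 mL; streptomycin 0.25 mL; L-arabinose 18.87 mL; agar 4.28 g; sodium carbonate 0.77 g

Working volume: 224 mL = 0.224 L.
casamino acids: V = C2·V2/C1 = 0.382% ÷ 7.18% × 224 mL = 11.92 mL
streptomycin: dilute stock: 113 µg/mL × 224 mL ÷ 100000 µg/mL = 0.25 mL
L-arabinose: C1V1 = C2V2 → 0.851% ÷ 10.1% × 224 mL = 18.87 mL
agar: 19.1 g/L × 0.224 L = 4.28 g
sodium carbonate: 3.42 g/L × 0.224 L = 0.77 g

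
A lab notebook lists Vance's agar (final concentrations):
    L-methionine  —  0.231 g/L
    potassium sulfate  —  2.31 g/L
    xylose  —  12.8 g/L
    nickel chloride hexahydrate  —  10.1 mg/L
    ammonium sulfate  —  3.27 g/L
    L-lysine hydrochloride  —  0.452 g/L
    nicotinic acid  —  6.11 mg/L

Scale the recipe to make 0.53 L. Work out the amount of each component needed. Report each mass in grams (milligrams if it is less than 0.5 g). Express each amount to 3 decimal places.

Scale factor relative to 1 L: 0.53.
L-methionine: 0.231 g/L × 0.53 L = 0.12243 g = 122.430 mg
potassium sulfate: 2.31 g/L × 0.53 L = 1.224 g
xylose: 12.8 g/L × 0.53 L = 6.784 g
nickel chloride hexahydrate: 10.1 mg/L × 0.53 L = 5.353 mg
ammonium sulfate: 3.27 g/L × 0.53 L = 1.733 g
L-lysine hydrochloride: 0.452 g/L × 0.53 L = 0.23956 g = 239.560 mg
nicotinic acid: 6.11 mg/L × 0.53 L = 3.238 mg

L-methionine 122.430 mg; potassium sulfate 1.224 g; xylose 6.784 g; nickel chloride hexahydrate 5.353 mg; ammonium sulfate 1.733 g; L-lysine hydrochloride 239.560 mg; nicotinic acid 3.238 mg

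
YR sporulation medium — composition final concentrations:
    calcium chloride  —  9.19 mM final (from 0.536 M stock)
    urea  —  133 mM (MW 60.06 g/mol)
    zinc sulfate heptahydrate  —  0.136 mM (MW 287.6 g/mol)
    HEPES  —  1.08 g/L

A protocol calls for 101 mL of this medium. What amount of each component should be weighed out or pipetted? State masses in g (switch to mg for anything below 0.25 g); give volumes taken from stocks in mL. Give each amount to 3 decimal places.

Target volume = 101 mL = 0.101 L.
calcium chloride: dilute stock: 9.19 mM × 101 mL ÷ 536 mM = 1.732 mL
urea: 133 mmol/L × 60.06 g/mol × 0.101 L ÷ 1000 = 0.807 g
zinc sulfate heptahydrate: 0.136 mmol/L × 287.6 mg/mmol × 0.101 L = 3.950 mg
HEPES: 1.08 g/L × 0.101 L = 0.10908 g = 109.080 mg

calcium chloride 1.732 mL; urea 0.807 g; zinc sulfate heptahydrate 3.950 mg; HEPES 109.080 mg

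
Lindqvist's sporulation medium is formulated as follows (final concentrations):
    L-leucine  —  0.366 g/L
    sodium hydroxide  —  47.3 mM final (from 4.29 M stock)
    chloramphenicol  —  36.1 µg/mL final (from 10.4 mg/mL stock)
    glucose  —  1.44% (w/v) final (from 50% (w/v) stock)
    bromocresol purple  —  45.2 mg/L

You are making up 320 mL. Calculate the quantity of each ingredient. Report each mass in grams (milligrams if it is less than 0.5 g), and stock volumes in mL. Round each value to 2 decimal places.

Target volume = 320 mL = 0.32 L.
L-leucine: 0.366 g/L × 0.32 L = 0.11712 g = 117.12 mg
sodium hydroxide: C1V1 = C2V2 → 47.3 mM × 320 mL ÷ 4290 mM = 3.53 mL
chloramphenicol: C1V1 = C2V2 → 36.1 µg/mL × 320 mL ÷ 10400 µg/mL = 1.11 mL
glucose: V = C2·V2/C1 = 1.44% ÷ 50% × 320 mL = 9.22 mL
bromocresol purple: 45.2 mg/L × 0.32 L = 14.46 mg

L-leucine 117.12 mg; sodium hydroxide 3.53 mL; chloramphenicol 1.11 mL; glucose 9.22 mL; bromocresol purple 14.46 mg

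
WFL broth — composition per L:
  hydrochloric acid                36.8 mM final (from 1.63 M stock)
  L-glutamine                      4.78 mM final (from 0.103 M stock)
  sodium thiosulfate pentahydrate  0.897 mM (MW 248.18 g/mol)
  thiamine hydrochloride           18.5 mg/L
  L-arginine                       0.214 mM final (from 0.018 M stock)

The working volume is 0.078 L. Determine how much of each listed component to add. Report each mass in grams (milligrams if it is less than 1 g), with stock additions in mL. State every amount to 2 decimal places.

hydrochloric acid 1.76 mL; L-glutamine 3.62 mL; sodium thiosulfate pentahydrate 17.36 mg; thiamine hydrochloride 1.44 mg; L-arginine 0.93 mL

Scale factor relative to 1 L: 0.078.
hydrochloric acid: V = C2·V2/C1 = 36.8 mM × 78 mL ÷ 1630 mM = 1.76 mL
L-glutamine: dilute stock: 4.78 mM × 78 mL ÷ 103 mM = 3.62 mL
sodium thiosulfate pentahydrate: 0.897 mmol/L × 248.18 mg/mmol × 0.078 L = 17.36 mg
thiamine hydrochloride: 18.5 mg/L × 0.078 L = 1.44 mg
L-arginine: C1V1 = C2V2 → 0.214 mM × 78 mL ÷ 18 mM = 0.93 mL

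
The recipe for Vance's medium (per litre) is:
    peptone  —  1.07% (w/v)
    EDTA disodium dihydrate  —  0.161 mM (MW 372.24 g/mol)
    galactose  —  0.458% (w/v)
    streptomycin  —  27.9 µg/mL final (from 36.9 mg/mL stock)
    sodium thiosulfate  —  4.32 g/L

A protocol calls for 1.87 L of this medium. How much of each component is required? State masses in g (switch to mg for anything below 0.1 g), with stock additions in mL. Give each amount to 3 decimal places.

peptone 20.009 g; EDTA disodium dihydrate 0.112 g; galactose 8.565 g; streptomycin 1.414 mL; sodium thiosulfate 8.078 g

Scale factor relative to 1 L: 1.87.
peptone: 1.07 g per 100 mL × 1870 mL ÷ 100 = 20.009 g
EDTA disodium dihydrate: 0.161 mmol/L × 372.24 g/mol × 1.87 L ÷ 1000 = 0.112 g
galactose: 0.458% w/v = 4.58 g/L → 4.58 × 1.87 L = 8.565 g
streptomycin: dilute stock: 27.9 µg/mL × 1870 mL ÷ 36900 µg/mL = 1.414 mL
sodium thiosulfate: 4.32 g/L × 1.87 L = 8.078 g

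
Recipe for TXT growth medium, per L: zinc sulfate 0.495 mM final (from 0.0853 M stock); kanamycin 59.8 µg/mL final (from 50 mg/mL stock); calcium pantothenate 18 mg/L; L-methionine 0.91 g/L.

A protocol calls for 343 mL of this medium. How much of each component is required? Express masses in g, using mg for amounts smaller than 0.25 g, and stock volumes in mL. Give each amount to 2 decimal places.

zinc sulfate 1.99 mL; kanamycin 0.41 mL; calcium pantothenate 6.17 mg; L-methionine 0.31 g

Scale factor relative to 1 L: 0.343.
zinc sulfate: V = C2·V2/C1 = 0.495 mM × 343 mL ÷ 85.3 mM = 1.99 mL
kanamycin: dilute stock: 59.8 µg/mL × 343 mL ÷ 50000 µg/mL = 0.41 mL
calcium pantothenate: 18 mg/L × 0.343 L = 6.17 mg
L-methionine: 0.91 g/L × 0.343 L = 0.31 g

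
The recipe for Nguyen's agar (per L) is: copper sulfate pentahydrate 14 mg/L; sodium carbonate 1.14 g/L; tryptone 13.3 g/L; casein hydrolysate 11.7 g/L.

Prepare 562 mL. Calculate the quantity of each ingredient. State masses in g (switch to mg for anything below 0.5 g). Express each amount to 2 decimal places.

Working volume: 562 mL = 0.562 L.
copper sulfate pentahydrate: 14 mg/L × 0.562 L = 7.87 mg
sodium carbonate: 1.14 g/L × 0.562 L = 0.64 g
tryptone: 13.3 g/L × 0.562 L = 7.47 g
casein hydrolysate: 11.7 g/L × 0.562 L = 6.58 g

copper sulfate pentahydrate 7.87 mg; sodium carbonate 0.64 g; tryptone 7.47 g; casein hydrolysate 6.58 g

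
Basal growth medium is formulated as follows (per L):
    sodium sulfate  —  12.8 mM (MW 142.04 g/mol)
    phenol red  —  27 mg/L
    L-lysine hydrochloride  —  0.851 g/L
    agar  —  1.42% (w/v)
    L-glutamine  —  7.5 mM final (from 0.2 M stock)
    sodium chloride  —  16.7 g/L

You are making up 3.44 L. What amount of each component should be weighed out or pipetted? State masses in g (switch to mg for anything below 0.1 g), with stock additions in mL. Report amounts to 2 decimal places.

sodium sulfate 6.25 g; phenol red 92.88 mg; L-lysine hydrochloride 2.93 g; agar 48.85 g; L-glutamine 129.00 mL; sodium chloride 57.45 g

Scale factor relative to 1 L: 3.44.
sodium sulfate: 12.8 mmol/L × 142.04 g/mol × 3.44 L ÷ 1000 = 6.25 g
phenol red: 27 mg/L × 3.44 L = 92.88 mg
L-lysine hydrochloride: 0.851 g/L × 3.44 L = 2.93 g
agar: 1.42 g per 100 mL × 3440 mL ÷ 100 = 48.85 g
L-glutamine: C1V1 = C2V2 → 7.5 mM × 3440 mL ÷ 200 mM = 129.00 mL
sodium chloride: 16.7 g/L × 3.44 L = 57.45 g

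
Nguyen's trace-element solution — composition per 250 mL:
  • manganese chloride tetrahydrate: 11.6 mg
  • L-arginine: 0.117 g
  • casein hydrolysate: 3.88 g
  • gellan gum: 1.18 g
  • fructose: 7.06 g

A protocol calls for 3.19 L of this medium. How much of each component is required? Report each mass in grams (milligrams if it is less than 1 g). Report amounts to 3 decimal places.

manganese chloride tetrahydrate 148.016 mg; L-arginine 1.493 g; casein hydrolysate 49.509 g; gellan gum 15.057 g; fructose 90.086 g

Scale factor = 3190 mL / 250 mL = 12.76.
manganese chloride tetrahydrate: 11.6 mg × (3190 mL / 250 mL) = 148.016 mg
L-arginine: 0.117 g × (3190 mL / 250 mL) = 1.493 g
casein hydrolysate: 3.88 g × (3190 mL / 250 mL) = 49.509 g
gellan gum: 1.18 g × (3190 mL / 250 mL) = 15.057 g
fructose: 7.06 g × (3190 mL / 250 mL) = 90.086 g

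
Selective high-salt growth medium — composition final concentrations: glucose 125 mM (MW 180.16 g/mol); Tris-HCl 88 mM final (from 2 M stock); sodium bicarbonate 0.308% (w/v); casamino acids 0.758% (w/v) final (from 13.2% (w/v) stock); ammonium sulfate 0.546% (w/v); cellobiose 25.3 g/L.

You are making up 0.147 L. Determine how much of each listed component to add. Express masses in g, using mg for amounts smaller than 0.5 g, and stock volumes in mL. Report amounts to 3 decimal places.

glucose 3.310 g; Tris-HCl 6.468 mL; sodium bicarbonate 452.760 mg; casamino acids 8.441 mL; ammonium sulfate 0.803 g; cellobiose 3.719 g

Scale factor relative to 1 L: 0.147.
glucose: 125 mmol/L × 180.16 g/mol × 0.147 L ÷ 1000 = 3.310 g
Tris-HCl: C1V1 = C2V2 → 88 mM × 147 mL ÷ 2000 mM = 6.468 mL
sodium bicarbonate: 0.308 g per 100 mL × 147 mL ÷ 100 = 0.45276 g = 452.760 mg
casamino acids: V = C2·V2/C1 = 0.758% ÷ 13.2% × 147 mL = 8.441 mL
ammonium sulfate: 0.546 g per 100 mL × 147 mL ÷ 100 = 0.803 g
cellobiose: 25.3 g/L × 0.147 L = 3.719 g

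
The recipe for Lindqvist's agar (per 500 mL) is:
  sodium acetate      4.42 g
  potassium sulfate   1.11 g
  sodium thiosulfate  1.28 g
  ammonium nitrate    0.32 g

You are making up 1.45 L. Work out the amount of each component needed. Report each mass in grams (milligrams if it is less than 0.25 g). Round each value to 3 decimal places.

sodium acetate 12.818 g; potassium sulfate 3.219 g; sodium thiosulfate 3.712 g; ammonium nitrate 0.928 g

Scale factor = 1450 mL / 500 mL = 2.9.
sodium acetate: 4.42 g × (1450 mL / 500 mL) = 12.818 g
potassium sulfate: 1.11 g × (1450 mL / 500 mL) = 3.219 g
sodium thiosulfate: 1.28 g × (1450 mL / 500 mL) = 3.712 g
ammonium nitrate: 0.32 g × (1450 mL / 500 mL) = 0.928 g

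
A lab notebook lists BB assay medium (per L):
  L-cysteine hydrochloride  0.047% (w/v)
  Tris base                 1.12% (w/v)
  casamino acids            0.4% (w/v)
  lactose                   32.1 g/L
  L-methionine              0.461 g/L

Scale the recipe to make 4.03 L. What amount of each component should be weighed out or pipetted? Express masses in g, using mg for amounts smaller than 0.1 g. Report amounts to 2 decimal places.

Scale factor relative to 1 L: 4.03.
L-cysteine hydrochloride: 0.047% w/v = 0.47 g/L → 0.47 × 4.03 L = 1.89 g
Tris base: 1.12 g per 100 mL × 4030 mL ÷ 100 = 45.14 g
casamino acids: 0.4% w/v = 4 g/L → 4 × 4.03 L = 16.12 g
lactose: 32.1 g/L × 4.03 L = 129.36 g
L-methionine: 0.461 g/L × 4.03 L = 1.86 g

L-cysteine hydrochloride 1.89 g; Tris base 45.14 g; casamino acids 16.12 g; lactose 129.36 g; L-methionine 1.86 g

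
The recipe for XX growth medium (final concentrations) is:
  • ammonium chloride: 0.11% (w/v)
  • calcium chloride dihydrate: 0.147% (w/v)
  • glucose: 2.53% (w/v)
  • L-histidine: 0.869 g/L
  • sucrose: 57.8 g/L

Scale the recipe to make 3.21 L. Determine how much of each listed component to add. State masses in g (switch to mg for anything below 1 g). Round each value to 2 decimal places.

ammonium chloride 3.53 g; calcium chloride dihydrate 4.72 g; glucose 81.21 g; L-histidine 2.79 g; sucrose 185.54 g

Working volume: 3.21 L.
ammonium chloride: 0.11 g per 100 mL × 3210 mL ÷ 100 = 3.53 g
calcium chloride dihydrate: 0.147 g per 100 mL × 3210 mL ÷ 100 = 4.72 g
glucose: 2.53% w/v = 25.3 g/L → 25.3 × 3.21 L = 81.21 g
L-histidine: 0.869 g/L × 3.21 L = 2.79 g
sucrose: 57.8 g/L × 3.21 L = 185.54 g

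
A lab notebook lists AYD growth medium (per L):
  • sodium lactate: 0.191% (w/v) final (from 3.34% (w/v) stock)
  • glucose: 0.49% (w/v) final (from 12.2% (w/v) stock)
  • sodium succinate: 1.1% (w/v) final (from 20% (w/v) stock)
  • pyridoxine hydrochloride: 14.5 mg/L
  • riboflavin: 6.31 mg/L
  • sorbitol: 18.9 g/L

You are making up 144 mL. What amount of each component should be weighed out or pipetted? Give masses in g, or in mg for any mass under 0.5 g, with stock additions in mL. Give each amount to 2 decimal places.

Target volume = 144 mL = 0.144 L.
sodium lactate: V = C2·V2/C1 = 0.191% ÷ 3.34% × 144 mL = 8.23 mL
glucose: C1V1 = C2V2 → 0.49% ÷ 12.2% × 144 mL = 5.78 mL
sodium succinate: C1V1 = C2V2 → 1.1% ÷ 20% × 144 mL = 7.92 mL
pyridoxine hydrochloride: 14.5 mg/L × 0.144 L = 2.09 mg
riboflavin: 6.31 mg/L × 0.144 L = 0.91 mg
sorbitol: 18.9 g/L × 0.144 L = 2.72 g

sodium lactate 8.23 mL; glucose 5.78 mL; sodium succinate 7.92 mL; pyridoxine hydrochloride 2.09 mg; riboflavin 0.91 mg; sorbitol 2.72 g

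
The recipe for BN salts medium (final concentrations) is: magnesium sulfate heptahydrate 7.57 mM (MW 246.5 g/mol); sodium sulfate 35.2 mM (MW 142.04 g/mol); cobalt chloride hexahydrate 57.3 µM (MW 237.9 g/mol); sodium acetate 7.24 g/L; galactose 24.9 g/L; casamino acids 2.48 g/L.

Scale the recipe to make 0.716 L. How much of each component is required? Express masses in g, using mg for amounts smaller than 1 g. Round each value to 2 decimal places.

Scale factor relative to 1 L: 0.716.
magnesium sulfate heptahydrate: 7.57 mmol/L × 246.5 g/mol × 0.716 L ÷ 1000 = 1.34 g
sodium sulfate: 35.2 mmol/L × 142.04 g/mol × 0.716 L ÷ 1000 = 3.58 g
cobalt chloride hexahydrate: 57.3 µmol/L × 237.9 g/mol × 0.716 L ÷ 1000 = 9.76 mg
sodium acetate: 7.24 g/L × 0.716 L = 5.18 g
galactose: 24.9 g/L × 0.716 L = 17.83 g
casamino acids: 2.48 g/L × 0.716 L = 1.78 g

magnesium sulfate heptahydrate 1.34 g; sodium sulfate 3.58 g; cobalt chloride hexahydrate 9.76 mg; sodium acetate 5.18 g; galactose 17.83 g; casamino acids 1.78 g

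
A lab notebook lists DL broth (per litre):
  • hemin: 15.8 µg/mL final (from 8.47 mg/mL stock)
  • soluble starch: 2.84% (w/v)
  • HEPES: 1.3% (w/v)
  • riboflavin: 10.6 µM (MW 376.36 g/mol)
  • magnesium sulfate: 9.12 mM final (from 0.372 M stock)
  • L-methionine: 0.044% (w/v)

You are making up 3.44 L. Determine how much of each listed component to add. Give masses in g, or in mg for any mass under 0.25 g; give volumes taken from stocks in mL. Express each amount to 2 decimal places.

Scale factor relative to 1 L: 3.44.
hemin: V = C2·V2/C1 = 15.8 µg/mL × 3440 mL ÷ 8470 µg/mL = 6.42 mL
soluble starch: 2.84% w/v = 28.4 g/L → 28.4 × 3.44 L = 97.70 g
HEPES: 1.3% w/v = 13 g/L → 13 × 3.44 L = 44.72 g
riboflavin: 10.6 µmol/L × 376.36 g/mol × 3.44 L ÷ 1000 = 13.72 mg
magnesium sulfate: V = C2·V2/C1 = 9.12 mM × 3440 mL ÷ 372 mM = 84.34 mL
L-methionine: 0.044% w/v = 0.44 g/L → 0.44 × 3.44 L = 1.51 g

hemin 6.42 mL; soluble starch 97.70 g; HEPES 44.72 g; riboflavin 13.72 mg; magnesium sulfate 84.34 mL; L-methionine 1.51 g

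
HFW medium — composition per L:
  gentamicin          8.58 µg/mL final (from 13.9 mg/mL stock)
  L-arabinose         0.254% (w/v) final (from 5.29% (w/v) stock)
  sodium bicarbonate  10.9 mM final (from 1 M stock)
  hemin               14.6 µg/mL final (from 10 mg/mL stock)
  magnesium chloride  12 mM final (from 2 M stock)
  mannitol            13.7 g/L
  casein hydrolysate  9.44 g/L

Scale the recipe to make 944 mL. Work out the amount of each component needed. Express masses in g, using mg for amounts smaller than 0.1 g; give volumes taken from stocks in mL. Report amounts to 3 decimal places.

gentamicin 0.583 mL; L-arabinose 45.326 mL; sodium bicarbonate 10.290 mL; hemin 1.378 mL; magnesium chloride 5.664 mL; mannitol 12.933 g; casein hydrolysate 8.911 g

Target volume = 944 mL = 0.944 L.
gentamicin: dilute stock: 8.58 µg/mL × 944 mL ÷ 13900 µg/mL = 0.583 mL
L-arabinose: C1V1 = C2V2 → 0.254% ÷ 5.29% × 944 mL = 45.326 mL
sodium bicarbonate: dilute stock: 10.9 mM × 944 mL ÷ 1000 mM = 10.290 mL
hemin: C1V1 = C2V2 → 14.6 µg/mL × 944 mL ÷ 10000 µg/mL = 1.378 mL
magnesium chloride: C1V1 = C2V2 → 12 mM × 944 mL ÷ 2000 mM = 5.664 mL
mannitol: 13.7 g/L × 0.944 L = 12.933 g
casein hydrolysate: 9.44 g/L × 0.944 L = 8.911 g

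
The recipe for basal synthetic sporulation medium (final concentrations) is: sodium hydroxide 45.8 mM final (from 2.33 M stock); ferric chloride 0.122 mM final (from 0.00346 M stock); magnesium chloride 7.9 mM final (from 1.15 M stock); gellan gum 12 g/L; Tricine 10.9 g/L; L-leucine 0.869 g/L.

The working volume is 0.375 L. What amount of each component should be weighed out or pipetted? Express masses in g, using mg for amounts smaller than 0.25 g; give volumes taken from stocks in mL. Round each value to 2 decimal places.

Scale factor relative to 1 L: 0.375.
sodium hydroxide: dilute stock: 45.8 mM × 375 mL ÷ 2330 mM = 7.37 mL
ferric chloride: V = C2·V2/C1 = 0.122 mM × 375 mL ÷ 3.46 mM = 13.22 mL
magnesium chloride: C1V1 = C2V2 → 7.9 mM × 375 mL ÷ 1150 mM = 2.58 mL
gellan gum: 12 g/L × 0.375 L = 4.50 g
Tricine: 10.9 g/L × 0.375 L = 4.09 g
L-leucine: 0.869 g/L × 0.375 L = 0.33 g

sodium hydroxide 7.37 mL; ferric chloride 13.22 mL; magnesium chloride 2.58 mL; gellan gum 4.50 g; Tricine 4.09 g; L-leucine 0.33 g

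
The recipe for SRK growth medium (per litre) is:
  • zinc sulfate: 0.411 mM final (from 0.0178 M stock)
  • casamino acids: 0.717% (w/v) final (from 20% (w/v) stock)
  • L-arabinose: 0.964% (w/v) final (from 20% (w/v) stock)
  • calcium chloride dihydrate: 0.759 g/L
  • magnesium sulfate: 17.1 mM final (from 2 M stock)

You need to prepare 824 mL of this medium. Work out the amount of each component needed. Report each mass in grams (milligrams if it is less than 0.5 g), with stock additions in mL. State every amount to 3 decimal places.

zinc sulfate 19.026 mL; casamino acids 29.540 mL; L-arabinose 39.717 mL; calcium chloride dihydrate 0.625 g; magnesium sulfate 7.045 mL

Scale factor relative to 1 L: 0.824.
zinc sulfate: C1V1 = C2V2 → 0.411 mM × 824 mL ÷ 17.8 mM = 19.026 mL
casamino acids: V = C2·V2/C1 = 0.717% ÷ 20% × 824 mL = 29.540 mL
L-arabinose: V = C2·V2/C1 = 0.964% ÷ 20% × 824 mL = 39.717 mL
calcium chloride dihydrate: 0.759 g/L × 0.824 L = 0.625 g
magnesium sulfate: V = C2·V2/C1 = 17.1 mM × 824 mL ÷ 2000 mM = 7.045 mL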